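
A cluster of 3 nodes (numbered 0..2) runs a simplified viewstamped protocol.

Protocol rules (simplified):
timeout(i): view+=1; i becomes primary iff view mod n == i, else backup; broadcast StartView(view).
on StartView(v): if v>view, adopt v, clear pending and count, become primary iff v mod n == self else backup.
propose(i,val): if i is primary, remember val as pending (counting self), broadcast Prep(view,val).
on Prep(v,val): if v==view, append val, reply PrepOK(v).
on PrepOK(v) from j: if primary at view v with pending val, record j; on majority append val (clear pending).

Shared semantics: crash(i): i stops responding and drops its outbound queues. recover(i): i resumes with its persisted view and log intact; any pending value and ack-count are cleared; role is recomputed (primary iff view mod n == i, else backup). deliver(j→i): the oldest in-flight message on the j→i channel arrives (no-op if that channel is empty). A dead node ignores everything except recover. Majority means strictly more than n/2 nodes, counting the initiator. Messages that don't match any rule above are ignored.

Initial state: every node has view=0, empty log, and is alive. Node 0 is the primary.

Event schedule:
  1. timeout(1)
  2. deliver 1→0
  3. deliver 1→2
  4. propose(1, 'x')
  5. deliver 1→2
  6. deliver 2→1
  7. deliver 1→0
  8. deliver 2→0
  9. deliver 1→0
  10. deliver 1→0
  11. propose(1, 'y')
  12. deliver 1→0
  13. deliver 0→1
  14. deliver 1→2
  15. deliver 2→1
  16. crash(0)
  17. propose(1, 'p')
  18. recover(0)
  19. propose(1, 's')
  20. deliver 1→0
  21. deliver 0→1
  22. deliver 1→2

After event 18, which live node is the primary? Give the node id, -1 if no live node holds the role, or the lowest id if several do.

1

1. timeout(1):  <1:prim v1 ->
2. deliver 1→0:  <0:back v1 ->
3. deliver 1→2:  <2:back v1 ->
4. propose(1,'x'):  nop
5. deliver 1→2:  <2:back v1 x>
6. deliver 2→1:  <1:prim v1 x>
7. deliver 1→0:  <0:back v1 x>
8. deliver 2→0:  nop
9. deliver 1→0:  nop
10. deliver 1→0:  nop
11. propose(1,'y'):  nop
12. deliver 1→0:  <0:back v1 x,y>
13. deliver 0→1:  <1:prim v1 x,y>
14. deliver 1→2:  <2:back v1 x,y>
15. deliver 2→1:  nop
16. crash(0):  <0:✗back v1 x,y>
17. propose(1,'p'):  nop
18. recover(0):  <0:back v1 x,y>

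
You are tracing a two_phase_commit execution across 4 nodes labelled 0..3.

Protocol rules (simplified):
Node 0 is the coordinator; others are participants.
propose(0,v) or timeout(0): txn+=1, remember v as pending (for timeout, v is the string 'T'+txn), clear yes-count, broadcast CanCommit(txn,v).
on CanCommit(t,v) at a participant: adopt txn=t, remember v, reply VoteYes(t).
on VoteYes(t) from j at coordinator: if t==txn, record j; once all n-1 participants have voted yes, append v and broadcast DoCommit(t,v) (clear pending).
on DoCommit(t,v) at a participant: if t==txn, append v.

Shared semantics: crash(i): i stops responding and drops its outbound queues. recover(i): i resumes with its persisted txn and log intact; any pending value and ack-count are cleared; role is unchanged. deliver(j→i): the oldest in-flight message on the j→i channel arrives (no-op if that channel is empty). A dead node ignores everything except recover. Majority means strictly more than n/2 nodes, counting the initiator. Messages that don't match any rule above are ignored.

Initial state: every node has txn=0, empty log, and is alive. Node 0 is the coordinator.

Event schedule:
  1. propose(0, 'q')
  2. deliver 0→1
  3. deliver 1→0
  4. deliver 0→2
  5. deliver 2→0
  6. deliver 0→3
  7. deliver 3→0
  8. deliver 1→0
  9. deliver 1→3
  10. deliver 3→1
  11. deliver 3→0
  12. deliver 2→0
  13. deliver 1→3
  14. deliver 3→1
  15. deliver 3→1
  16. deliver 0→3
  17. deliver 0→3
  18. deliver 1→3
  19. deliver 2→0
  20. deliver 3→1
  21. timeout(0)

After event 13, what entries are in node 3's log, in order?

empty

after 1 — propose(0,'q'): n0:coor/t1/[-]
after 2 — deliver 0→1: n1:part/t1/[-]
after 3 — deliver 1→0: ·
after 4 — deliver 0→2: n2:part/t1/[-]
after 5 — deliver 2→0: ·
after 6 — deliver 0→3: n3:part/t1/[-]
after 7 — deliver 3→0: n0:coor/t1/[q]
after 8 — deliver 1→0: ·
after 9 — deliver 1→3: ·
after 10 — deliver 3→1: ·
after 11 — deliver 3→0: ·
after 12 — deliver 2→0: ·
after 13 — deliver 1→3: ·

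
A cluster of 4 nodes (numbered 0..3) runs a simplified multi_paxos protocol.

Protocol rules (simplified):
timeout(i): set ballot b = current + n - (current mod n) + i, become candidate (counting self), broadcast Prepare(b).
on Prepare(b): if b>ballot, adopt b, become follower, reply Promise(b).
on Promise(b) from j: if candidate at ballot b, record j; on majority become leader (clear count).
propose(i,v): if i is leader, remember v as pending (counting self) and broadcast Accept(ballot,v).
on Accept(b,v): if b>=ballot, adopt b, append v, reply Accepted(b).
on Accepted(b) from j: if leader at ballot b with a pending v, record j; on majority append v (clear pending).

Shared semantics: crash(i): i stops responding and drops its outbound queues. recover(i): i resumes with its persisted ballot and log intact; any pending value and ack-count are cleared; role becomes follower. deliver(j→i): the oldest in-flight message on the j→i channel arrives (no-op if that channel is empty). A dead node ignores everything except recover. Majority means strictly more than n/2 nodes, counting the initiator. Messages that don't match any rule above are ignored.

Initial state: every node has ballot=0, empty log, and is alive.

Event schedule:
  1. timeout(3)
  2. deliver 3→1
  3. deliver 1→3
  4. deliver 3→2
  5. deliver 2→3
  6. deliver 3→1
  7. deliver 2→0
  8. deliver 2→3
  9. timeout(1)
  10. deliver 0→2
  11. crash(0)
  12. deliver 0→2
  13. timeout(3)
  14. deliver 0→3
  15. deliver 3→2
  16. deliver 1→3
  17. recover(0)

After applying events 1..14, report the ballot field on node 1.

after 1 — timeout(3): n3:cand/b7/[-]
after 2 — deliver 3→1: n1:foll/b7/[-]
after 3 — deliver 1→3: ·
after 4 — deliver 3→2: n2:foll/b7/[-]
after 5 — deliver 2→3: n3:lead/b7/[-]
after 6 — deliver 3→1: ·
after 7 — deliver 2→0: ·
after 8 — deliver 2→3: ·
after 9 — timeout(1): n1:cand/b9/[-]
after 10 — deliver 0→2: ·
after 11 — crash(0): n0:✗foll/b0/[-]
after 12 — deliver 0→2: ·
after 13 — timeout(3): n3:cand/b11/[-]
after 14 — deliver 0→3: ·

9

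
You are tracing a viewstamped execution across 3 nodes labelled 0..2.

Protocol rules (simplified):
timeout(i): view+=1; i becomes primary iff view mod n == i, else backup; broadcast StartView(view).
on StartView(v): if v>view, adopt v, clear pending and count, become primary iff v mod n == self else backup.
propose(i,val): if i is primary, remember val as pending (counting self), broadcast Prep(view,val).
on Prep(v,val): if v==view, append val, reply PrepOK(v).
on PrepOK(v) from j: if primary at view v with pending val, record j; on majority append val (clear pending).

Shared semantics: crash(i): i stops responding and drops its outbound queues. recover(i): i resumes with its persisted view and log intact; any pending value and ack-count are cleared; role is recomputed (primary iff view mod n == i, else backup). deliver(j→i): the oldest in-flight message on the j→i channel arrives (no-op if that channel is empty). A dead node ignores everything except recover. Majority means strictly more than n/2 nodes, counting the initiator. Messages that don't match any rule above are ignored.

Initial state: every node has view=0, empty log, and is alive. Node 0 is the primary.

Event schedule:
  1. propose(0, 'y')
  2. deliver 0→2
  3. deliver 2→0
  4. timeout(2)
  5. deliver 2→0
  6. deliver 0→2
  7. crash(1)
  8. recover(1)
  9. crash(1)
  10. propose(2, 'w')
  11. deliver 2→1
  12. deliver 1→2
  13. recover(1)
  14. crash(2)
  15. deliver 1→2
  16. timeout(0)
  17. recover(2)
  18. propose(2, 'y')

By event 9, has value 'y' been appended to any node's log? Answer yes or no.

after 1 — propose(0,'y'): ·
after 2 — deliver 0→2: n2:back/v0/[y]
after 3 — deliver 2→0: n0:prim/v0/[y]
after 4 — timeout(2): n2:back/v1/[y]
after 5 — deliver 2→0: n0:back/v1/[y]
after 6 — deliver 0→2: ·
after 7 — crash(1): n1:✗back/v0/[-]
after 8 — recover(1): n1:back/v0/[-]
after 9 — crash(1): n1:✗back/v0/[-]

yes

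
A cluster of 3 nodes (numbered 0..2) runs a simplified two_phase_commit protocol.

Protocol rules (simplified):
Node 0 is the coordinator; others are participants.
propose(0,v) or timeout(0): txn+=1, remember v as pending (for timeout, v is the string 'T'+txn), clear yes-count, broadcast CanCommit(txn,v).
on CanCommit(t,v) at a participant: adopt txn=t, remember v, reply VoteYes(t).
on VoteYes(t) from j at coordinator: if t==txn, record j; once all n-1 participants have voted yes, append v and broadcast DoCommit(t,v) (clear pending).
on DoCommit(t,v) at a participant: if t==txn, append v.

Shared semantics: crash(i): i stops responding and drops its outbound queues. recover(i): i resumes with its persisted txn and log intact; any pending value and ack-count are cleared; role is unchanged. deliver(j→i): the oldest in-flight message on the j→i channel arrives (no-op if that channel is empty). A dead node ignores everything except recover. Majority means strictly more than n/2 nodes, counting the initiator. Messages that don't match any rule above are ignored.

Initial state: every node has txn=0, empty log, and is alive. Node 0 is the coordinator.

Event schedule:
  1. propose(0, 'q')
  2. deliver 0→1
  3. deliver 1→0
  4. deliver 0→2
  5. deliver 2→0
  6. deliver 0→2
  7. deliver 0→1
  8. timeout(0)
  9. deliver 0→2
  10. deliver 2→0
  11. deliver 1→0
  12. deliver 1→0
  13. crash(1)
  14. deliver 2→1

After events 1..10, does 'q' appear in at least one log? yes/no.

yes

after 1 — propose(0,'q'): n0:coor/t1/[-]
after 2 — deliver 0→1: n1:part/t1/[-]
after 3 — deliver 1→0: ·
after 4 — deliver 0→2: n2:part/t1/[-]
after 5 — deliver 2→0: n0:coor/t1/[q]
after 6 — deliver 0→2: n2:part/t1/[q]
after 7 — deliver 0→1: n1:part/t1/[q]
after 8 — timeout(0): n0:coor/t2/[q]
after 9 — deliver 0→2: n2:part/t2/[q]
after 10 — deliver 2→0: ·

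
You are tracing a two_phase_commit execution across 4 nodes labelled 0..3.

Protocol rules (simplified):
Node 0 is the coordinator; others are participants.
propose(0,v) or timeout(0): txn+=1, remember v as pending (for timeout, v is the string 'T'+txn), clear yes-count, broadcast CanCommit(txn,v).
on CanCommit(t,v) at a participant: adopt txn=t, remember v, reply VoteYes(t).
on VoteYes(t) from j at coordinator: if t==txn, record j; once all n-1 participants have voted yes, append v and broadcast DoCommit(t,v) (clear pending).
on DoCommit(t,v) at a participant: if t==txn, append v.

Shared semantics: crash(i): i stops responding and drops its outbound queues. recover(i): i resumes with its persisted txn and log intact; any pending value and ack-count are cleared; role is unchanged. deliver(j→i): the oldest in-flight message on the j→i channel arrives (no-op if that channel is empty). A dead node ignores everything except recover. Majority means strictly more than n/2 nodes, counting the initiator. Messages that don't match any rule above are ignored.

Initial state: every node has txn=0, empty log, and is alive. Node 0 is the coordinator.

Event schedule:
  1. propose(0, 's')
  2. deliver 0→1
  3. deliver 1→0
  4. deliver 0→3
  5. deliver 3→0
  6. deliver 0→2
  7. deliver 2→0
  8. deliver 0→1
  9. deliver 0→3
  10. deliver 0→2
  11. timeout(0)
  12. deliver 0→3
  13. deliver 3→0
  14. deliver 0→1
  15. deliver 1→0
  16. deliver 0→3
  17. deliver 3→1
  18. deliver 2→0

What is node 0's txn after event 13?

step 1 propose(0,'s'): 0={coor,t=1,log=-}
step 2 deliver 0→1: 1={part,t=1,log=-}
step 3 deliver 1→0: —
step 4 deliver 0→3: 3={part,t=1,log=-}
step 5 deliver 3→0: —
step 6 deliver 0→2: 2={part,t=1,log=-}
step 7 deliver 2→0: 0={coor,t=1,log=s}
step 8 deliver 0→1: 1={part,t=1,log=s}
step 9 deliver 0→3: 3={part,t=1,log=s}
step 10 deliver 0→2: 2={part,t=1,log=s}
step 11 timeout(0): 0={coor,t=2,log=s}
step 12 deliver 0→3: 3={part,t=2,log=s}
step 13 deliver 3→0: —

2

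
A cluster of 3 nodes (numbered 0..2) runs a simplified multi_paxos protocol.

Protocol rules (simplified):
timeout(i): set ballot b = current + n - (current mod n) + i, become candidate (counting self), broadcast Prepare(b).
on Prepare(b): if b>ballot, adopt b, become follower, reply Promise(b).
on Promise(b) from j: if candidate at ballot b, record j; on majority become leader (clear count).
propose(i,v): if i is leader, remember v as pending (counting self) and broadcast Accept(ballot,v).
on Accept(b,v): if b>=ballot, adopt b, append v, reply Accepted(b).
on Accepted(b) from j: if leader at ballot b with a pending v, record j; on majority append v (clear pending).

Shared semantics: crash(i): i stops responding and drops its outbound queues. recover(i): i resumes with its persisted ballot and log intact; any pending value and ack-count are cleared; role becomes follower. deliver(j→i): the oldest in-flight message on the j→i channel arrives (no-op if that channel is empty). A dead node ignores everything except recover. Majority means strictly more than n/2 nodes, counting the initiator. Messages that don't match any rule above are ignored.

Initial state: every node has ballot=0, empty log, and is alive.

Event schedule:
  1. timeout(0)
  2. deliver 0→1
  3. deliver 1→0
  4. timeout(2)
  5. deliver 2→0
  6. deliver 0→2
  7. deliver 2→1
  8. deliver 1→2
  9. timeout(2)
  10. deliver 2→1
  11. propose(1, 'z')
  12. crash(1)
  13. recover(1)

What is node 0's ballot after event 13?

5

e1 timeout(0): 0[cand,b=3,-]
e2 deliver 0→1: 1[foll,b=3,-]
e3 deliver 1→0: 0[lead,b=3,-]
e4 timeout(2): 2[cand,b=5,-]
e5 deliver 2→0: 0[foll,b=5,-]
e6 deliver 0→2: ·
e7 deliver 2→1: 1[foll,b=5,-]
e8 deliver 1→2: 2[lead,b=5,-]
e9 timeout(2): 2[cand,b=8,-]
e10 deliver 2→1: 1[foll,b=8,-]
e11 propose(1,'z'): ·
e12 crash(1): 1[✗foll,b=8,-]
e13 recover(1): 1[foll,b=8,-]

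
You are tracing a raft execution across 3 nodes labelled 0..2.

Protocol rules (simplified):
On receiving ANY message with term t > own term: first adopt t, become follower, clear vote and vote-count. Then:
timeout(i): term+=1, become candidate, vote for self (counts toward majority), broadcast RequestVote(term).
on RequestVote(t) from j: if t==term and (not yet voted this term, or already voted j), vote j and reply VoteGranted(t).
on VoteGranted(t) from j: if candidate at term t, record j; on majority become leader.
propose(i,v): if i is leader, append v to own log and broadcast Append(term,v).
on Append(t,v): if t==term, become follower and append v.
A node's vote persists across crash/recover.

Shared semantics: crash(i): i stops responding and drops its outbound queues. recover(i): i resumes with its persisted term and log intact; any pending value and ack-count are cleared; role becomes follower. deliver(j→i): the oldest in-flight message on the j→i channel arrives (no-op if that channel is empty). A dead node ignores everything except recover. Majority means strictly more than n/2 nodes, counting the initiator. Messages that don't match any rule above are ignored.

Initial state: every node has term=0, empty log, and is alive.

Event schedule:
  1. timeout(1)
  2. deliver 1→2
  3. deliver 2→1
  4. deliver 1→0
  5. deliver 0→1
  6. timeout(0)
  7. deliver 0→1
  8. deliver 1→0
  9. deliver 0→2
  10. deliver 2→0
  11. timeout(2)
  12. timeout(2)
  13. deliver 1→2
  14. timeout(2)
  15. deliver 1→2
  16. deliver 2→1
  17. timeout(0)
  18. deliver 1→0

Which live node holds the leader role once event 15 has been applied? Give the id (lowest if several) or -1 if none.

0

[1] timeout(1) → N1(cand t1 [-])
[2] deliver 1→2 → N2(foll t1 [-])
[3] deliver 2→1 → N1(lead t1 [-])
[4] deliver 1→0 → N0(foll t1 [-])
[5] deliver 0→1 → ∅
[6] timeout(0) → N0(cand t2 [-])
[7] deliver 0→1 → N1(foll t2 [-])
[8] deliver 1→0 → N0(lead t2 [-])
[9] deliver 0→2 → N2(foll t2 [-])
[10] deliver 2→0 → ∅
[11] timeout(2) → N2(cand t3 [-])
[12] timeout(2) → N2(cand t4 [-])
[13] deliver 1→2 → ∅
[14] timeout(2) → N2(cand t5 [-])
[15] deliver 1→2 → ∅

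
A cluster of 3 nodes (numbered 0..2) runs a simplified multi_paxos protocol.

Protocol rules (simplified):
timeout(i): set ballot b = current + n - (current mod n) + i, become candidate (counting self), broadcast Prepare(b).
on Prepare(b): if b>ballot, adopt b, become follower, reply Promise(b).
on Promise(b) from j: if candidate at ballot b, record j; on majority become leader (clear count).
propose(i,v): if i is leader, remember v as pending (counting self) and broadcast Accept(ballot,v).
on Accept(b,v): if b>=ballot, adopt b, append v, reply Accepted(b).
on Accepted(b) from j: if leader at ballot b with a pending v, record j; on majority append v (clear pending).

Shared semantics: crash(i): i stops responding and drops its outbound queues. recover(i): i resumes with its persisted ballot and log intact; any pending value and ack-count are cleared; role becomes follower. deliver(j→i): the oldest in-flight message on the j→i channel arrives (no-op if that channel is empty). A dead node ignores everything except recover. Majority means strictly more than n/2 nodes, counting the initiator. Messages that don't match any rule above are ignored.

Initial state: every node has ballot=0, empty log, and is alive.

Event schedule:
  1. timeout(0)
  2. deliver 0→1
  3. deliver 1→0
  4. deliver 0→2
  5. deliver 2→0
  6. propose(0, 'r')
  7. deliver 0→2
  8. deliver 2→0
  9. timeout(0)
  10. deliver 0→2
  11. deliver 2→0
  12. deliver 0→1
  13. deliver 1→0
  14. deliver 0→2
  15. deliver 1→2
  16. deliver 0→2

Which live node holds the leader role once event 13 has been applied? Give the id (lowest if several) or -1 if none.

0

step 1 timeout(0): 0={cand,b=3,log=-}
step 2 deliver 0→1: 1={foll,b=3,log=-}
step 3 deliver 1→0: 0={lead,b=3,log=-}
step 4 deliver 0→2: 2={foll,b=3,log=-}
step 5 deliver 2→0: —
step 6 propose(0,'r'): —
step 7 deliver 0→2: 2={foll,b=3,log=r}
step 8 deliver 2→0: 0={lead,b=3,log=r}
step 9 timeout(0): 0={cand,b=6,log=r}
step 10 deliver 0→2: 2={foll,b=6,log=r}
step 11 deliver 2→0: 0={lead,b=6,log=r}
step 12 deliver 0→1: 1={foll,b=3,log=r}
step 13 deliver 1→0: —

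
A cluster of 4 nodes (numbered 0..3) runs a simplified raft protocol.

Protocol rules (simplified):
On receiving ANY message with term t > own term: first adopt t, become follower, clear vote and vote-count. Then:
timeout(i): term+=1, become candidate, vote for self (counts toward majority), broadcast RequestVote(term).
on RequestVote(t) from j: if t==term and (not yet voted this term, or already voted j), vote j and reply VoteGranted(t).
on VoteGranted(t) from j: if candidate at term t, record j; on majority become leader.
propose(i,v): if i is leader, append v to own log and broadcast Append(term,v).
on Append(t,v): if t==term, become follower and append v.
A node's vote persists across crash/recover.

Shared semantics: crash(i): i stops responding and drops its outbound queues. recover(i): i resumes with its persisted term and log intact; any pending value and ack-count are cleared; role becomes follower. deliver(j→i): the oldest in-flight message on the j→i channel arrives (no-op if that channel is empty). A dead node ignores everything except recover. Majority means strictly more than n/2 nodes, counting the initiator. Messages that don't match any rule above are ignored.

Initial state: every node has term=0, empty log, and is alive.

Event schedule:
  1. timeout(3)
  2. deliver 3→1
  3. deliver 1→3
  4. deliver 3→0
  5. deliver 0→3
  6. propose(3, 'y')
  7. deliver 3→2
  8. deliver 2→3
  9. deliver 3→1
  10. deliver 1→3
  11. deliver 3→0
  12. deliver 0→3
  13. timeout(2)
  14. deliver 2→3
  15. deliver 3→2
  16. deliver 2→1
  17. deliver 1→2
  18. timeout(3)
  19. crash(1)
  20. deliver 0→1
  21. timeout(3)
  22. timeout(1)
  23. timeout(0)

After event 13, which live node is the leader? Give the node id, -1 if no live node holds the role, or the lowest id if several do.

after 1 — timeout(3): n3:cand/t1/[-]
after 2 — deliver 3→1: n1:foll/t1/[-]
after 3 — deliver 1→3: ·
after 4 — deliver 3→0: n0:foll/t1/[-]
after 5 — deliver 0→3: n3:lead/t1/[-]
after 6 — propose(3,'y'): n3:lead/t1/[y]
after 7 — deliver 3→2: n2:foll/t1/[-]
after 8 — deliver 2→3: ·
after 9 — deliver 3→1: n1:foll/t1/[y]
after 10 — deliver 1→3: ·
after 11 — deliver 3→0: n0:foll/t1/[y]
after 12 — deliver 0→3: ·
after 13 — timeout(2): n2:cand/t2/[-]

3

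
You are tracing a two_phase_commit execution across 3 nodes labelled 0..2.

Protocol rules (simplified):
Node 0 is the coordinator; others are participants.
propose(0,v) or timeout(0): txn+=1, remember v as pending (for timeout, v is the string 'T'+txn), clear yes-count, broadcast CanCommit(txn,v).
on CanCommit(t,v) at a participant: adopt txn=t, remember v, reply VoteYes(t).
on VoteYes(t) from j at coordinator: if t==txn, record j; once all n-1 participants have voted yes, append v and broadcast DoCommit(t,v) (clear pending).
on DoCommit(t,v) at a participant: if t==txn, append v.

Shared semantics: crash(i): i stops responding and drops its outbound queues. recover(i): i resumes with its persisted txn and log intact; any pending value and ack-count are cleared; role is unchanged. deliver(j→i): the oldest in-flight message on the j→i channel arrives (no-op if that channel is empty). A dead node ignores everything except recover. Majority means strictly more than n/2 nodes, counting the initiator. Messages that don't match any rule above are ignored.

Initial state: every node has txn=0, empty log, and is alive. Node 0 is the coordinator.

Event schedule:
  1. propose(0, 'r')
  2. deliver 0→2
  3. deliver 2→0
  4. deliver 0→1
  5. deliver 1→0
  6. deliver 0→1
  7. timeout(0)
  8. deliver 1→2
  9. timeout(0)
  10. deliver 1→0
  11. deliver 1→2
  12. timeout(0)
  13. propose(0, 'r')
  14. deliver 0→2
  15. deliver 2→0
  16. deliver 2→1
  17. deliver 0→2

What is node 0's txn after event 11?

1. propose(0,'r'):  <0:coor t1 ->
2. deliver 0→2:  <2:part t1 ->
3. deliver 2→0:  nop
4. deliver 0→1:  <1:part t1 ->
5. deliver 1→0:  <0:coor t1 r>
6. deliver 0→1:  <1:part t1 r>
7. timeout(0):  <0:coor t2 r>
8. deliver 1→2:  nop
9. timeout(0):  <0:coor t3 r>
10. deliver 1→0:  nop
11. deliver 1→2:  nop

3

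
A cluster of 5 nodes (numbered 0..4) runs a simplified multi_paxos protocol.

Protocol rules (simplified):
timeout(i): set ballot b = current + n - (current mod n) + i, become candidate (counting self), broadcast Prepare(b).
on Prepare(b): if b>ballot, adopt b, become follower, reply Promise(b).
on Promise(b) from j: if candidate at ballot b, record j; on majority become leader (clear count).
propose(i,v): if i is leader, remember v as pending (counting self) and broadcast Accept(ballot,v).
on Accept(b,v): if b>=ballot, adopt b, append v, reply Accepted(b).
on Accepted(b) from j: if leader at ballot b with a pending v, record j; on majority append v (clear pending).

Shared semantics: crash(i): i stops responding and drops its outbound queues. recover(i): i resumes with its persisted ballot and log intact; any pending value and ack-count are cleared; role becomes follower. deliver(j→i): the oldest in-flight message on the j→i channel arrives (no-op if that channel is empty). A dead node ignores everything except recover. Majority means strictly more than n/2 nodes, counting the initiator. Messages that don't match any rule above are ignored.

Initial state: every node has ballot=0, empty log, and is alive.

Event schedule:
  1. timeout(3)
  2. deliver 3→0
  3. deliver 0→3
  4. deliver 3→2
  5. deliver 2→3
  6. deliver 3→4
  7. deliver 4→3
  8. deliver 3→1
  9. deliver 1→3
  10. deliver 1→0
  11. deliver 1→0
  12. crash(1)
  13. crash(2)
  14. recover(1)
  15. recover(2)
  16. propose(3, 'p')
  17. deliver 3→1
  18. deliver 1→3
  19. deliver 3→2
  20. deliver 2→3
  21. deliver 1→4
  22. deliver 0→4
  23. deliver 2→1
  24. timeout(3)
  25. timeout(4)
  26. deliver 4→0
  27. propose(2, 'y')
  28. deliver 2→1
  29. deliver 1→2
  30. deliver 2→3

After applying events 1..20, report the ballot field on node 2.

8

[1] timeout(3) → N3(cand b8 [-])
[2] deliver 3→0 → N0(foll b8 [-])
[3] deliver 0→3 → ∅
[4] deliver 3→2 → N2(foll b8 [-])
[5] deliver 2→3 → N3(lead b8 [-])
[6] deliver 3→4 → N4(foll b8 [-])
[7] deliver 4→3 → ∅
[8] deliver 3→1 → N1(foll b8 [-])
[9] deliver 1→3 → ∅
[10] deliver 1→0 → ∅
[11] deliver 1→0 → ∅
[12] crash(1) → N1(✗foll b8 [-])
[13] crash(2) → N2(✗foll b8 [-])
[14] recover(1) → N1(foll b8 [-])
[15] recover(2) → N2(foll b8 [-])
[16] propose(3,'p') → ∅
[17] deliver 3→1 → N1(foll b8 [p])
[18] deliver 1→3 → ∅
[19] deliver 3→2 → N2(foll b8 [p])
[20] deliver 2→3 → N3(lead b8 [p])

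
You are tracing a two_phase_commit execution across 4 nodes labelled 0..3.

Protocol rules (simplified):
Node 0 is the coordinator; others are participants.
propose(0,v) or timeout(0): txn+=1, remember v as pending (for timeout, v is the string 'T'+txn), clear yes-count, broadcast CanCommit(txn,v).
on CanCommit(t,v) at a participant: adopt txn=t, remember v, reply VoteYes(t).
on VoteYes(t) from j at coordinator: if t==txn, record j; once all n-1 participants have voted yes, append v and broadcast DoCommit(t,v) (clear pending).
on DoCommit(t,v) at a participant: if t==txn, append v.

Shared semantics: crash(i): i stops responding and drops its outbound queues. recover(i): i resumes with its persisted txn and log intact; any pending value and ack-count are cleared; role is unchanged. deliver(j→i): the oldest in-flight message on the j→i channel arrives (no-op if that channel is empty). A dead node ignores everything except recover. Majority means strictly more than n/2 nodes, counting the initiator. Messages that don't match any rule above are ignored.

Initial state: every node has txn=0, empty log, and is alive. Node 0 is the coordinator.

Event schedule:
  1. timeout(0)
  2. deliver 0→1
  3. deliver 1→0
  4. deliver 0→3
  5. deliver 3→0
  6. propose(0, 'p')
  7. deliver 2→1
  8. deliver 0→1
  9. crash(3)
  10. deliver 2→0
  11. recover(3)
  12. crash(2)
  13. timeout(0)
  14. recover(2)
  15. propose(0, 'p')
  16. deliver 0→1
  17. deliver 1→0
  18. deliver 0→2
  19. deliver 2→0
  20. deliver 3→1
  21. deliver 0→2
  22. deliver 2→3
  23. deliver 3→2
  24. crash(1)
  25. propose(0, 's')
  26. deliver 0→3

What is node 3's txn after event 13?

1. timeout(0):  <0:coor t1 ->
2. deliver 0→1:  <1:part t1 ->
3. deliver 1→0:  nop
4. deliver 0→3:  <3:part t1 ->
5. deliver 3→0:  nop
6. propose(0,'p'):  <0:coor t2 ->
7. deliver 2→1:  nop
8. deliver 0→1:  <1:part t2 ->
9. crash(3):  <3:✗part t1 ->
10. deliver 2→0:  nop
11. recover(3):  <3:part t1 ->
12. crash(2):  <2:✗part t0 ->
13. timeout(0):  <0:coor t3 ->

1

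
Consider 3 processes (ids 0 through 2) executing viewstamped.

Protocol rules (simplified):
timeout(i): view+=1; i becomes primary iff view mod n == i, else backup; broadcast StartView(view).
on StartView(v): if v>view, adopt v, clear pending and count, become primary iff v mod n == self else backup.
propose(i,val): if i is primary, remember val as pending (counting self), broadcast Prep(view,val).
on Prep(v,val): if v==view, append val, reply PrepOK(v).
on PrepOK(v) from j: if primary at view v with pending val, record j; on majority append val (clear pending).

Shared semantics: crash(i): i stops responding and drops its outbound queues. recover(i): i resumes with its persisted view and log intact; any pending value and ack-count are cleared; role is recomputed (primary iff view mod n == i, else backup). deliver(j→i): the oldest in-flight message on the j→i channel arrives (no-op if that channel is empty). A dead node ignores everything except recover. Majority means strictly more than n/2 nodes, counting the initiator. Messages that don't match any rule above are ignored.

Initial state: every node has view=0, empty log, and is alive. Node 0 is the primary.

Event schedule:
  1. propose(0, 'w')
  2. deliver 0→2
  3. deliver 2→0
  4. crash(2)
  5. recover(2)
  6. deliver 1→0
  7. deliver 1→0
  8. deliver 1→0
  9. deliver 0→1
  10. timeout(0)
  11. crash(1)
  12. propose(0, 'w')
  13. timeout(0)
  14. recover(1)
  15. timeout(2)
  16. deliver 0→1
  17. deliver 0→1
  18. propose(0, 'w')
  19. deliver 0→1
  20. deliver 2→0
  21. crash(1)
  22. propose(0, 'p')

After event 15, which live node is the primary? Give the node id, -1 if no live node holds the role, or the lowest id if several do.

1. propose(0,'w'):  nop
2. deliver 0→2:  <2:back v0 w>
3. deliver 2→0:  <0:prim v0 w>
4. crash(2):  <2:✗back v0 w>
5. recover(2):  <2:back v0 w>
6. deliver 1→0:  nop
7. deliver 1→0:  nop
8. deliver 1→0:  nop
9. deliver 0→1:  <1:back v0 w>
10. timeout(0):  <0:back v1 w>
11. crash(1):  <1:✗back v0 w>
12. propose(0,'w'):  nop
13. timeout(0):  <0:back v2 w>
14. recover(1):  <1:back v0 w>
15. timeout(2):  <2:back v1 w>

-1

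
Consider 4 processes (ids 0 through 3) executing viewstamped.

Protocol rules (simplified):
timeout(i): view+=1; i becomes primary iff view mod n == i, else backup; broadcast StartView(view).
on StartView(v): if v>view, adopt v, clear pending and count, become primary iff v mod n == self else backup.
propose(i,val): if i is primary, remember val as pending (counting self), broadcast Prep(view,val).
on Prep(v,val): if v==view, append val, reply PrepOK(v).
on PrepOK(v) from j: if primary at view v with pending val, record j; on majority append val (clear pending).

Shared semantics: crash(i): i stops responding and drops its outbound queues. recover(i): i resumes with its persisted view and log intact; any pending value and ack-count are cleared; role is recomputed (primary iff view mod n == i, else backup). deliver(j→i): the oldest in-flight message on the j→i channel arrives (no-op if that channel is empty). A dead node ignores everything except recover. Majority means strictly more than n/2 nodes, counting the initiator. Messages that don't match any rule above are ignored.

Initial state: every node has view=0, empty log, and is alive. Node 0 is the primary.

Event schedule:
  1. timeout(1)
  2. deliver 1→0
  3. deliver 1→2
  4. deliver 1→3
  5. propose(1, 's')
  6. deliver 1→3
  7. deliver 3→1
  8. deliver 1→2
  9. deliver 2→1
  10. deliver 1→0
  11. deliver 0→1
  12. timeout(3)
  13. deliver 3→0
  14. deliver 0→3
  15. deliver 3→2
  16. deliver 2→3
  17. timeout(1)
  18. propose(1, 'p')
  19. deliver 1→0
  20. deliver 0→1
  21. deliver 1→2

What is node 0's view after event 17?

2

1. timeout(1):  <1:prim v1 ->
2. deliver 1→0:  <0:back v1 ->
3. deliver 1→2:  <2:back v1 ->
4. deliver 1→3:  <3:back v1 ->
5. propose(1,'s'):  nop
6. deliver 1→3:  <3:back v1 s>
7. deliver 3→1:  nop
8. deliver 1→2:  <2:back v1 s>
9. deliver 2→1:  <1:prim v1 s>
10. deliver 1→0:  <0:back v1 s>
11. deliver 0→1:  nop
12. timeout(3):  <3:back v2 s>
13. deliver 3→0:  <0:back v2 s>
14. deliver 0→3:  nop
15. deliver 3→2:  <2:prim v2 s>
16. deliver 2→3:  nop
17. timeout(1):  <1:back v2 s>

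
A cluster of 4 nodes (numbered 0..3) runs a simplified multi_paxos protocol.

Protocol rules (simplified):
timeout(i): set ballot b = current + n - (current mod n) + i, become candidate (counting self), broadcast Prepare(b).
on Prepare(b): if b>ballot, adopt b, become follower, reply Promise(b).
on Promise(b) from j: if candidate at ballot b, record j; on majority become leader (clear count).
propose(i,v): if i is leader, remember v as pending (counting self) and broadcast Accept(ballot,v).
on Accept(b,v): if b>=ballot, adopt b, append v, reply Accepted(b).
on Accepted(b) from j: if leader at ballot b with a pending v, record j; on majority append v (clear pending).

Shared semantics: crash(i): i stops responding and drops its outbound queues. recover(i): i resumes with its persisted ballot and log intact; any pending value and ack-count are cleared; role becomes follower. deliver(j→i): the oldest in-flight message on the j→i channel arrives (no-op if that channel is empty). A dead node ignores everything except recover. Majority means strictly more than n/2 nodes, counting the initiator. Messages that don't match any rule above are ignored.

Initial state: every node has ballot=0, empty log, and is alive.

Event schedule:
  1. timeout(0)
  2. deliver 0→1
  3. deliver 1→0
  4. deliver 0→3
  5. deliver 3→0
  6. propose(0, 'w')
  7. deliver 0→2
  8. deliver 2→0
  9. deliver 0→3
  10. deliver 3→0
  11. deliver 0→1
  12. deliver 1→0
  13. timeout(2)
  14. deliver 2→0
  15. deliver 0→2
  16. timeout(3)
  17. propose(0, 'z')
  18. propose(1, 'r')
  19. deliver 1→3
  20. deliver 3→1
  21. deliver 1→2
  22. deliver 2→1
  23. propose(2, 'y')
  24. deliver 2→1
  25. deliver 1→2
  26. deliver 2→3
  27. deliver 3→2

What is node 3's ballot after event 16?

11

1. timeout(0):  <0:cand b4 ->
2. deliver 0→1:  <1:foll b4 ->
3. deliver 1→0:  nop
4. deliver 0→3:  <3:foll b4 ->
5. deliver 3→0:  <0:lead b4 ->
6. propose(0,'w'):  nop
7. deliver 0→2:  <2:foll b4 ->
8. deliver 2→0:  nop
9. deliver 0→3:  <3:foll b4 w>
10. deliver 3→0:  nop
11. deliver 0→1:  <1:foll b4 w>
12. deliver 1→0:  <0:lead b4 w>
13. timeout(2):  <2:cand b10 ->
14. deliver 2→0:  <0:foll b10 w>
15. deliver 0→2:  nop
16. timeout(3):  <3:cand b11 w>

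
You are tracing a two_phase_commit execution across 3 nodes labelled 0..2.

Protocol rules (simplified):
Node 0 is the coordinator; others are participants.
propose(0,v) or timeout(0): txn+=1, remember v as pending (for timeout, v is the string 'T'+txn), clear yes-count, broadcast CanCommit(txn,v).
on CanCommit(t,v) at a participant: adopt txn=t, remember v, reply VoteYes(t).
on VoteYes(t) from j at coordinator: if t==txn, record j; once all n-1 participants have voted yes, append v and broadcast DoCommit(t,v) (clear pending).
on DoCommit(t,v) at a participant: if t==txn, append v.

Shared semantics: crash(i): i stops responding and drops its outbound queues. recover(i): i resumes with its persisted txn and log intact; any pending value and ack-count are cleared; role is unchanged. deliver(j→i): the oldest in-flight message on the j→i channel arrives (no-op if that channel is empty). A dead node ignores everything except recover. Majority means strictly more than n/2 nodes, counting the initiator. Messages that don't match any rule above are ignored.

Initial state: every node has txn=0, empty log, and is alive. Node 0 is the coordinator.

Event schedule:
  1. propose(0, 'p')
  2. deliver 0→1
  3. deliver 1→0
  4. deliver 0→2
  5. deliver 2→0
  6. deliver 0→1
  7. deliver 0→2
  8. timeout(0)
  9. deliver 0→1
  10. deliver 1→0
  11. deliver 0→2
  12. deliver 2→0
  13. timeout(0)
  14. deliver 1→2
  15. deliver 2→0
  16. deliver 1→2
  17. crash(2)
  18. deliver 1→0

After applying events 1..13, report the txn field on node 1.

2

after 1 — propose(0,'p'): n0:coor/t1/[-]
after 2 — deliver 0→1: n1:part/t1/[-]
after 3 — deliver 1→0: ·
after 4 — deliver 0→2: n2:part/t1/[-]
after 5 — deliver 2→0: n0:coor/t1/[p]
after 6 — deliver 0→1: n1:part/t1/[p]
after 7 — deliver 0→2: n2:part/t1/[p]
after 8 — timeout(0): n0:coor/t2/[p]
after 9 — deliver 0→1: n1:part/t2/[p]
after 10 — deliver 1→0: ·
after 11 — deliver 0→2: n2:part/t2/[p]
after 12 — deliver 2→0: n0:coor/t2/[p,T2]
after 13 — timeout(0): n0:coor/t3/[p,T2]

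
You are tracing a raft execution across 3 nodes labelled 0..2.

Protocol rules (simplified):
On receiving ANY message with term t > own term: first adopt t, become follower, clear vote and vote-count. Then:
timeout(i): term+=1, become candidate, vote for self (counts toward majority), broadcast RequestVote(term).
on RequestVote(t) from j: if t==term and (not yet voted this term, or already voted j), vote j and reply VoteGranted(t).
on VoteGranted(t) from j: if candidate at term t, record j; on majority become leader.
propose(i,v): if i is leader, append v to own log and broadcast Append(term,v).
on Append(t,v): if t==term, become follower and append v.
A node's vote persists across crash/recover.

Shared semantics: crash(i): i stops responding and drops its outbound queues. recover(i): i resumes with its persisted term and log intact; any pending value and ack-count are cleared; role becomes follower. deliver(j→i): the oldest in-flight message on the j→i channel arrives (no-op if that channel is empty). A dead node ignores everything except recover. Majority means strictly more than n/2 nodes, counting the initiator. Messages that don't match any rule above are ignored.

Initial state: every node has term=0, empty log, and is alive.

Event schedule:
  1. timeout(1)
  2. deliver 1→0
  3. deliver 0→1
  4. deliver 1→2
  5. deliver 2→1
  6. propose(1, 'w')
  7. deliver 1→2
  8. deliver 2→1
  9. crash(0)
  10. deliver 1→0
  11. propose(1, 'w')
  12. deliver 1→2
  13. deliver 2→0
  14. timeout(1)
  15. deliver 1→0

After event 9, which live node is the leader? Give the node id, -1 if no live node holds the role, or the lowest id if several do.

e1 timeout(1): 1[cand,t=1,-]
e2 deliver 1→0: 0[foll,t=1,-]
e3 deliver 0→1: 1[lead,t=1,-]
e4 deliver 1→2: 2[foll,t=1,-]
e5 deliver 2→1: ·
e6 propose(1,'w'): 1[lead,t=1,w]
e7 deliver 1→2: 2[foll,t=1,w]
e8 deliver 2→1: ·
e9 crash(0): 0[✗foll,t=1,-]

1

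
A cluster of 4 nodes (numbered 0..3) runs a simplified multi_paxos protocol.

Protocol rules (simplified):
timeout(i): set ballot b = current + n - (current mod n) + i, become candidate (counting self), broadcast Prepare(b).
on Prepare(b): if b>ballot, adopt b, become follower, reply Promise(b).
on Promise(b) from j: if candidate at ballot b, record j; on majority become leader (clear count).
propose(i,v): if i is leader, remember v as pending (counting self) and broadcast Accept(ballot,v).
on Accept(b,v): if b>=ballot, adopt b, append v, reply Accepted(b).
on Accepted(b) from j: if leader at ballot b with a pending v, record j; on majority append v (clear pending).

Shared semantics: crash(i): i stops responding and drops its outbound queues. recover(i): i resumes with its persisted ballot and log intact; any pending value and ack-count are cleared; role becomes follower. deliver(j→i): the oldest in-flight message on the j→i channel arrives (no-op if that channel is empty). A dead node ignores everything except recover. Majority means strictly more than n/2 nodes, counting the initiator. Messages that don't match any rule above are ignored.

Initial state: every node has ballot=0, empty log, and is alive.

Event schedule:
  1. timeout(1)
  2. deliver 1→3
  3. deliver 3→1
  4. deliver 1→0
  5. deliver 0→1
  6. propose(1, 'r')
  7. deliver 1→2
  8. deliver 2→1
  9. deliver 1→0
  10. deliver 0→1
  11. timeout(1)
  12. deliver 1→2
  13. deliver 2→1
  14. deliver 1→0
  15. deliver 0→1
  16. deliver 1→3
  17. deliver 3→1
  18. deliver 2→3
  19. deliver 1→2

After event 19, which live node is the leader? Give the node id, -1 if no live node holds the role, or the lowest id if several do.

-1

[1] timeout(1) → N1(cand b5 [-])
[2] deliver 1→3 → N3(foll b5 [-])
[3] deliver 3→1 → ∅
[4] deliver 1→0 → N0(foll b5 [-])
[5] deliver 0→1 → N1(lead b5 [-])
[6] propose(1,'r') → ∅
[7] deliver 1→2 → N2(foll b5 [-])
[8] deliver 2→1 → ∅
[9] deliver 1→0 → N0(foll b5 [r])
[10] deliver 0→1 → ∅
[11] timeout(1) → N1(cand b9 [-])
[12] deliver 1→2 → N2(foll b5 [r])
[13] deliver 2→1 → ∅
[14] deliver 1→0 → N0(foll b9 [r])
[15] deliver 0→1 → ∅
[16] deliver 1→3 → N3(foll b5 [r])
[17] deliver 3→1 → ∅
[18] deliver 2→3 → ∅
[19] deliver 1→2 → N2(foll b9 [r])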